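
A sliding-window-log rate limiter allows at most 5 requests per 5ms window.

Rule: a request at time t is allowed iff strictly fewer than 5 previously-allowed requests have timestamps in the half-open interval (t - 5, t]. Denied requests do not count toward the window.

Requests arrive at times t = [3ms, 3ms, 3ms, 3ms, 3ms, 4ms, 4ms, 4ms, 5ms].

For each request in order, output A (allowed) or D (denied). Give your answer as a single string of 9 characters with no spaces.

Tracking allowed requests in the window:
  req#1 t=3ms: ALLOW
  req#2 t=3ms: ALLOW
  req#3 t=3ms: ALLOW
  req#4 t=3ms: ALLOW
  req#5 t=3ms: ALLOW
  req#6 t=4ms: DENY
  req#7 t=4ms: DENY
  req#8 t=4ms: DENY
  req#9 t=5ms: DENY

Answer: AAAAADDDD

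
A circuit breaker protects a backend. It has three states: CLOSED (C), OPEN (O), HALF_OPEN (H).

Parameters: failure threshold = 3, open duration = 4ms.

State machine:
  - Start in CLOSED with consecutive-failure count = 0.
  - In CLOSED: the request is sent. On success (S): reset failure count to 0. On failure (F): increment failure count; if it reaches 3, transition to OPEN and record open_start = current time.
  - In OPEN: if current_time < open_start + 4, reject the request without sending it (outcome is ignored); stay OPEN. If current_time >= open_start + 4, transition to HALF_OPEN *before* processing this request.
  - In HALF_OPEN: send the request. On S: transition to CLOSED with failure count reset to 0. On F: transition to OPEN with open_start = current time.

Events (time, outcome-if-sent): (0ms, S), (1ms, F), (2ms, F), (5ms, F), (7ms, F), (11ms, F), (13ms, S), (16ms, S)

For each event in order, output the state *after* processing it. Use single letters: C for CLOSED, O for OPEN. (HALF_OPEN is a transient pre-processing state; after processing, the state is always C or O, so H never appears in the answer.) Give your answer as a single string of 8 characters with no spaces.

State after each event:
  event#1 t=0ms outcome=S: state=CLOSED
  event#2 t=1ms outcome=F: state=CLOSED
  event#3 t=2ms outcome=F: state=CLOSED
  event#4 t=5ms outcome=F: state=OPEN
  event#5 t=7ms outcome=F: state=OPEN
  event#6 t=11ms outcome=F: state=OPEN
  event#7 t=13ms outcome=S: state=OPEN
  event#8 t=16ms outcome=S: state=CLOSED

Answer: CCCOOOOC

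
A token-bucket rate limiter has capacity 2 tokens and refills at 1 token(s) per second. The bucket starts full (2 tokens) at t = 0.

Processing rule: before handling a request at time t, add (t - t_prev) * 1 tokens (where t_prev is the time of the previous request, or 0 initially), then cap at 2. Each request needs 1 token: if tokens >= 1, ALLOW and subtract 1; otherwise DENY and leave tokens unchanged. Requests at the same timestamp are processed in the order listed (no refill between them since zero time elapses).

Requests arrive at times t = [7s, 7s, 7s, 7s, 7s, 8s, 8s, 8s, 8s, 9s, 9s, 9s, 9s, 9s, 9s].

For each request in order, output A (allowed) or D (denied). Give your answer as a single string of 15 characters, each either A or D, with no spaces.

Simulating step by step:
  req#1 t=7s: ALLOW
  req#2 t=7s: ALLOW
  req#3 t=7s: DENY
  req#4 t=7s: DENY
  req#5 t=7s: DENY
  req#6 t=8s: ALLOW
  req#7 t=8s: DENY
  req#8 t=8s: DENY
  req#9 t=8s: DENY
  req#10 t=9s: ALLOW
  req#11 t=9s: DENY
  req#12 t=9s: DENY
  req#13 t=9s: DENY
  req#14 t=9s: DENY
  req#15 t=9s: DENY

Answer: AADDDADDDADDDDD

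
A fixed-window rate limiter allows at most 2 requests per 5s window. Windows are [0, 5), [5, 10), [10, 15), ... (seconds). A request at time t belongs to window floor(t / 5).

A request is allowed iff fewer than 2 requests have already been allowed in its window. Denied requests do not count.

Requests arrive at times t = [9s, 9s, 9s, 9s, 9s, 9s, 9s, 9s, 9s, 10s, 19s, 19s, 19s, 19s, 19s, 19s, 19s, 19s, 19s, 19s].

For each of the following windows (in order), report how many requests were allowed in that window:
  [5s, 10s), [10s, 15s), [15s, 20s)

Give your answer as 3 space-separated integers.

Processing requests:
  req#1 t=9s (window 1): ALLOW
  req#2 t=9s (window 1): ALLOW
  req#3 t=9s (window 1): DENY
  req#4 t=9s (window 1): DENY
  req#5 t=9s (window 1): DENY
  req#6 t=9s (window 1): DENY
  req#7 t=9s (window 1): DENY
  req#8 t=9s (window 1): DENY
  req#9 t=9s (window 1): DENY
  req#10 t=10s (window 2): ALLOW
  req#11 t=19s (window 3): ALLOW
  req#12 t=19s (window 3): ALLOW
  req#13 t=19s (window 3): DENY
  req#14 t=19s (window 3): DENY
  req#15 t=19s (window 3): DENY
  req#16 t=19s (window 3): DENY
  req#17 t=19s (window 3): DENY
  req#18 t=19s (window 3): DENY
  req#19 t=19s (window 3): DENY
  req#20 t=19s (window 3): DENY

Allowed counts by window: 2 1 2

Answer: 2 1 2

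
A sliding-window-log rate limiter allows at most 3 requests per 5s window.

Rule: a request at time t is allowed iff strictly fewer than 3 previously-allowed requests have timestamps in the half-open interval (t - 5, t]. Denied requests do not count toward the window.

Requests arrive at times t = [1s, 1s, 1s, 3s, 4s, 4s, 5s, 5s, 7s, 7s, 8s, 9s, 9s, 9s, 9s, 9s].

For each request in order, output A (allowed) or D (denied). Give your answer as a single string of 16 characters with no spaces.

Answer: AAADDDDDAAADDDDD

Derivation:
Tracking allowed requests in the window:
  req#1 t=1s: ALLOW
  req#2 t=1s: ALLOW
  req#3 t=1s: ALLOW
  req#4 t=3s: DENY
  req#5 t=4s: DENY
  req#6 t=4s: DENY
  req#7 t=5s: DENY
  req#8 t=5s: DENY
  req#9 t=7s: ALLOW
  req#10 t=7s: ALLOW
  req#11 t=8s: ALLOW
  req#12 t=9s: DENY
  req#13 t=9s: DENY
  req#14 t=9s: DENY
  req#15 t=9s: DENY
  req#16 t=9s: DENY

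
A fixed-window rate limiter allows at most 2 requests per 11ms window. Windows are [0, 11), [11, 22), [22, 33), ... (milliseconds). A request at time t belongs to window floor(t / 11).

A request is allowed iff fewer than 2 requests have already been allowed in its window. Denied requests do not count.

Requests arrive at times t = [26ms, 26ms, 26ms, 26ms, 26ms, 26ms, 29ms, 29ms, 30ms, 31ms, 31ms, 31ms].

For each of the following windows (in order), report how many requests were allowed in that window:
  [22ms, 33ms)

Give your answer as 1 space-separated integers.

Processing requests:
  req#1 t=26ms (window 2): ALLOW
  req#2 t=26ms (window 2): ALLOW
  req#3 t=26ms (window 2): DENY
  req#4 t=26ms (window 2): DENY
  req#5 t=26ms (window 2): DENY
  req#6 t=26ms (window 2): DENY
  req#7 t=29ms (window 2): DENY
  req#8 t=29ms (window 2): DENY
  req#9 t=30ms (window 2): DENY
  req#10 t=31ms (window 2): DENY
  req#11 t=31ms (window 2): DENY
  req#12 t=31ms (window 2): DENY

Allowed counts by window: 2

Answer: 2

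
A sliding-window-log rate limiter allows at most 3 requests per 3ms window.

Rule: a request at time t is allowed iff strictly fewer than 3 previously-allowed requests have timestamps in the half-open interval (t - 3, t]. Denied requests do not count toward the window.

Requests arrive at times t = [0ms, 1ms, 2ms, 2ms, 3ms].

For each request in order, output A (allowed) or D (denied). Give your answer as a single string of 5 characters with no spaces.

Tracking allowed requests in the window:
  req#1 t=0ms: ALLOW
  req#2 t=1ms: ALLOW
  req#3 t=2ms: ALLOW
  req#4 t=2ms: DENY
  req#5 t=3ms: ALLOW

Answer: AAADA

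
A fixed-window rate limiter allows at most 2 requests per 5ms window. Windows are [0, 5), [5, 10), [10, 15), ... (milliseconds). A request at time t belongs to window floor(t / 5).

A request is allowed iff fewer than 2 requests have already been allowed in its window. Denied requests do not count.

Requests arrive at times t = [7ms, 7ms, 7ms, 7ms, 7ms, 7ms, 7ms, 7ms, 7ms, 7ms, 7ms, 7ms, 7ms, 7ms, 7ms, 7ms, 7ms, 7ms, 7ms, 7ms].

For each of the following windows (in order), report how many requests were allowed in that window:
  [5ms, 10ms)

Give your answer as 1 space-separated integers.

Answer: 2

Derivation:
Processing requests:
  req#1 t=7ms (window 1): ALLOW
  req#2 t=7ms (window 1): ALLOW
  req#3 t=7ms (window 1): DENY
  req#4 t=7ms (window 1): DENY
  req#5 t=7ms (window 1): DENY
  req#6 t=7ms (window 1): DENY
  req#7 t=7ms (window 1): DENY
  req#8 t=7ms (window 1): DENY
  req#9 t=7ms (window 1): DENY
  req#10 t=7ms (window 1): DENY
  req#11 t=7ms (window 1): DENY
  req#12 t=7ms (window 1): DENY
  req#13 t=7ms (window 1): DENY
  req#14 t=7ms (window 1): DENY
  req#15 t=7ms (window 1): DENY
  req#16 t=7ms (window 1): DENY
  req#17 t=7ms (window 1): DENY
  req#18 t=7ms (window 1): DENY
  req#19 t=7ms (window 1): DENY
  req#20 t=7ms (window 1): DENY

Allowed counts by window: 2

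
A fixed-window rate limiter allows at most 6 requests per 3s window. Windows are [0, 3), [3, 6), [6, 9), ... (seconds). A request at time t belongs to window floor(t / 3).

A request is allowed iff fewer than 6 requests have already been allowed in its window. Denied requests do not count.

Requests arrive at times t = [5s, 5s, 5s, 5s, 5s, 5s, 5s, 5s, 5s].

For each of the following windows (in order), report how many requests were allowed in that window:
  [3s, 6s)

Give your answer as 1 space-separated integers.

Answer: 6

Derivation:
Processing requests:
  req#1 t=5s (window 1): ALLOW
  req#2 t=5s (window 1): ALLOW
  req#3 t=5s (window 1): ALLOW
  req#4 t=5s (window 1): ALLOW
  req#5 t=5s (window 1): ALLOW
  req#6 t=5s (window 1): ALLOW
  req#7 t=5s (window 1): DENY
  req#8 t=5s (window 1): DENY
  req#9 t=5s (window 1): DENY

Allowed counts by window: 6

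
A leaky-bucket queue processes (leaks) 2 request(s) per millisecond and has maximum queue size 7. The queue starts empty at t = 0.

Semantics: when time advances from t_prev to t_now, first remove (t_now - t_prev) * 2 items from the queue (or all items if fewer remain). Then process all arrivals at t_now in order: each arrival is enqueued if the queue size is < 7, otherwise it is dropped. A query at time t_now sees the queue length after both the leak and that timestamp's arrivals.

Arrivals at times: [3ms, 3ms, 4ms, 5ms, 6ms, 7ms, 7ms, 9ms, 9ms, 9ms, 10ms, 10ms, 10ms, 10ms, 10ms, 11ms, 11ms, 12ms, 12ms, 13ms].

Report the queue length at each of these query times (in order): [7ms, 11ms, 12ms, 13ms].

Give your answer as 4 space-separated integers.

Queue lengths at query times:
  query t=7ms: backlog = 2
  query t=11ms: backlog = 6
  query t=12ms: backlog = 6
  query t=13ms: backlog = 5

Answer: 2 6 6 5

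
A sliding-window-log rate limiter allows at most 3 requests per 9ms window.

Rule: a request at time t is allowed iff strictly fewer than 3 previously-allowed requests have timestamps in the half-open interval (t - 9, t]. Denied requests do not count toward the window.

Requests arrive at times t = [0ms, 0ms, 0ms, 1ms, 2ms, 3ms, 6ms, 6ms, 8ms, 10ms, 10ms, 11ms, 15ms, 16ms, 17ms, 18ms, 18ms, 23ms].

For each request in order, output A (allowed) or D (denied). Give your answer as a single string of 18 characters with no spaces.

Tracking allowed requests in the window:
  req#1 t=0ms: ALLOW
  req#2 t=0ms: ALLOW
  req#3 t=0ms: ALLOW
  req#4 t=1ms: DENY
  req#5 t=2ms: DENY
  req#6 t=3ms: DENY
  req#7 t=6ms: DENY
  req#8 t=6ms: DENY
  req#9 t=8ms: DENY
  req#10 t=10ms: ALLOW
  req#11 t=10ms: ALLOW
  req#12 t=11ms: ALLOW
  req#13 t=15ms: DENY
  req#14 t=16ms: DENY
  req#15 t=17ms: DENY
  req#16 t=18ms: DENY
  req#17 t=18ms: DENY
  req#18 t=23ms: ALLOW

Answer: AAADDDDDDAAADDDDDA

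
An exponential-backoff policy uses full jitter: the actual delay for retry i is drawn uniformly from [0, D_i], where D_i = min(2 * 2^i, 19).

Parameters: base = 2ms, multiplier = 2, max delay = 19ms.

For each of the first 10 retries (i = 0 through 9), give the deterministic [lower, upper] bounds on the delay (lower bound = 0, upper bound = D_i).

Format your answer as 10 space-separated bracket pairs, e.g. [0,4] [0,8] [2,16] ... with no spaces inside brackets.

Computing bounds per retry:
  i=0: D_i=min(2*2^0,19)=2, bounds=[0,2]
  i=1: D_i=min(2*2^1,19)=4, bounds=[0,4]
  i=2: D_i=min(2*2^2,19)=8, bounds=[0,8]
  i=3: D_i=min(2*2^3,19)=16, bounds=[0,16]
  i=4: D_i=min(2*2^4,19)=19, bounds=[0,19]
  i=5: D_i=min(2*2^5,19)=19, bounds=[0,19]
  i=6: D_i=min(2*2^6,19)=19, bounds=[0,19]
  i=7: D_i=min(2*2^7,19)=19, bounds=[0,19]
  i=8: D_i=min(2*2^8,19)=19, bounds=[0,19]
  i=9: D_i=min(2*2^9,19)=19, bounds=[0,19]

Answer: [0,2] [0,4] [0,8] [0,16] [0,19] [0,19] [0,19] [0,19] [0,19] [0,19]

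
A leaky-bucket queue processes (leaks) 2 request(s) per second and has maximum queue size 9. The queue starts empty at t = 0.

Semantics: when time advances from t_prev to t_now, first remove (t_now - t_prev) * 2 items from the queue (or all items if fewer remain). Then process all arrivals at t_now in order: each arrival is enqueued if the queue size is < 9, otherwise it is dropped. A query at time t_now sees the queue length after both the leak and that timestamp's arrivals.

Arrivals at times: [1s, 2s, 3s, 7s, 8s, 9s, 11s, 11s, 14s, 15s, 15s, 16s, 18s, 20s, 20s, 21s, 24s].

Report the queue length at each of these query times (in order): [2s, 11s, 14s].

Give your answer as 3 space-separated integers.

Queue lengths at query times:
  query t=2s: backlog = 1
  query t=11s: backlog = 2
  query t=14s: backlog = 1

Answer: 1 2 1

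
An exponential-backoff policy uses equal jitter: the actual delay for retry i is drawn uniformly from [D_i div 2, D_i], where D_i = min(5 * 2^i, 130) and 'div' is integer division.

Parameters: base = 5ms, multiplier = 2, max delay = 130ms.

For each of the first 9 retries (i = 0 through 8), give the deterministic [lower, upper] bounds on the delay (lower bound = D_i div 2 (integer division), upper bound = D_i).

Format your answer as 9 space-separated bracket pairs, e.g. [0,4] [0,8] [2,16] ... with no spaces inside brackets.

Answer: [2,5] [5,10] [10,20] [20,40] [40,80] [65,130] [65,130] [65,130] [65,130]

Derivation:
Computing bounds per retry:
  i=0: D_i=min(5*2^0,130)=5, bounds=[2,5]
  i=1: D_i=min(5*2^1,130)=10, bounds=[5,10]
  i=2: D_i=min(5*2^2,130)=20, bounds=[10,20]
  i=3: D_i=min(5*2^3,130)=40, bounds=[20,40]
  i=4: D_i=min(5*2^4,130)=80, bounds=[40,80]
  i=5: D_i=min(5*2^5,130)=130, bounds=[65,130]
  i=6: D_i=min(5*2^6,130)=130, bounds=[65,130]
  i=7: D_i=min(5*2^7,130)=130, bounds=[65,130]
  i=8: D_i=min(5*2^8,130)=130, bounds=[65,130]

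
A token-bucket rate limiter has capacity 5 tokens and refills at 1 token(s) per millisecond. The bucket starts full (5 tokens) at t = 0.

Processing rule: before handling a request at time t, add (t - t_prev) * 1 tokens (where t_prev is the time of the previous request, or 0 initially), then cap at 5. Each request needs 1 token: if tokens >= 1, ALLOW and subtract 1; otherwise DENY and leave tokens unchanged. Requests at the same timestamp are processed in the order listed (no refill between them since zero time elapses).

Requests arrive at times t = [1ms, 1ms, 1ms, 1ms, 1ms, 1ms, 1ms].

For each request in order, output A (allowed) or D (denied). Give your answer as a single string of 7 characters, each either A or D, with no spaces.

Simulating step by step:
  req#1 t=1ms: ALLOW
  req#2 t=1ms: ALLOW
  req#3 t=1ms: ALLOW
  req#4 t=1ms: ALLOW
  req#5 t=1ms: ALLOW
  req#6 t=1ms: DENY
  req#7 t=1ms: DENY

Answer: AAAAADD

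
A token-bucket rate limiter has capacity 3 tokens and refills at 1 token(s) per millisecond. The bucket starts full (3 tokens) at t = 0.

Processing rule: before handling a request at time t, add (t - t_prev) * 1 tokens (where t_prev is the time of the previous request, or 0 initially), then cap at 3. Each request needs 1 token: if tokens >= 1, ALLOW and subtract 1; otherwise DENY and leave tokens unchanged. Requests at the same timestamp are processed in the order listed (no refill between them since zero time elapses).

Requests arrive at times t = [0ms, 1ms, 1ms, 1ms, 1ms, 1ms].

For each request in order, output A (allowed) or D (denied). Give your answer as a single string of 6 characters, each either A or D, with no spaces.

Answer: AAAADD

Derivation:
Simulating step by step:
  req#1 t=0ms: ALLOW
  req#2 t=1ms: ALLOW
  req#3 t=1ms: ALLOW
  req#4 t=1ms: ALLOW
  req#5 t=1ms: DENY
  req#6 t=1ms: DENY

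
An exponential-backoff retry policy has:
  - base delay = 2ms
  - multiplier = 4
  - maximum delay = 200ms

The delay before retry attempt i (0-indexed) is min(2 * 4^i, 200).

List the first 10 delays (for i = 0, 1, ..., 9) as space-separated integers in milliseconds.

Computing each delay:
  i=0: min(2*4^0, 200) = 2
  i=1: min(2*4^1, 200) = 8
  i=2: min(2*4^2, 200) = 32
  i=3: min(2*4^3, 200) = 128
  i=4: min(2*4^4, 200) = 200
  i=5: min(2*4^5, 200) = 200
  i=6: min(2*4^6, 200) = 200
  i=7: min(2*4^7, 200) = 200
  i=8: min(2*4^8, 200) = 200
  i=9: min(2*4^9, 200) = 200

Answer: 2 8 32 128 200 200 200 200 200 200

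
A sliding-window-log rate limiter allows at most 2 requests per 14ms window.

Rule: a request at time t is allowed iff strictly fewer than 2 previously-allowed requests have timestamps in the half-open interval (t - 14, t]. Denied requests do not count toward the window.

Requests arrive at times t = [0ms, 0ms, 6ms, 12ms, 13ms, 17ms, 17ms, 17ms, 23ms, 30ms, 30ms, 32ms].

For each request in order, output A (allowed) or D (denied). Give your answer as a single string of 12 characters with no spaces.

Answer: AADDDAADDDDA

Derivation:
Tracking allowed requests in the window:
  req#1 t=0ms: ALLOW
  req#2 t=0ms: ALLOW
  req#3 t=6ms: DENY
  req#4 t=12ms: DENY
  req#5 t=13ms: DENY
  req#6 t=17ms: ALLOW
  req#7 t=17ms: ALLOW
  req#8 t=17ms: DENY
  req#9 t=23ms: DENY
  req#10 t=30ms: DENY
  req#11 t=30ms: DENY
  req#12 t=32ms: ALLOW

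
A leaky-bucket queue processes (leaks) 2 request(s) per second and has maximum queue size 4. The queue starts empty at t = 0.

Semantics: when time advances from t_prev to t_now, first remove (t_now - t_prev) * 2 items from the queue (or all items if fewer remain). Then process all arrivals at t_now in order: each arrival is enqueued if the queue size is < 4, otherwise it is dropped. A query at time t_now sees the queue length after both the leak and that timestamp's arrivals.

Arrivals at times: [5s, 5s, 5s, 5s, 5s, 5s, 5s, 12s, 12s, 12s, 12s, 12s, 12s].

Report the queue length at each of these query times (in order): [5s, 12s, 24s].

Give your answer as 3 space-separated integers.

Answer: 4 4 0

Derivation:
Queue lengths at query times:
  query t=5s: backlog = 4
  query t=12s: backlog = 4
  query t=24s: backlog = 0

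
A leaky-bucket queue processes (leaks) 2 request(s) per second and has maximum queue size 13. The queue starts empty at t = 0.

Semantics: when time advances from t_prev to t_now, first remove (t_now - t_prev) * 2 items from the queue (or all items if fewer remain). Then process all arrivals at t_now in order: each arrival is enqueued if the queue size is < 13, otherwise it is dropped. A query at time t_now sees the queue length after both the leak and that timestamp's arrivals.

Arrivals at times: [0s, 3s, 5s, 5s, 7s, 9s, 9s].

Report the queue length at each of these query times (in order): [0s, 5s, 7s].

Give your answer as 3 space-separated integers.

Queue lengths at query times:
  query t=0s: backlog = 1
  query t=5s: backlog = 2
  query t=7s: backlog = 1

Answer: 1 2 1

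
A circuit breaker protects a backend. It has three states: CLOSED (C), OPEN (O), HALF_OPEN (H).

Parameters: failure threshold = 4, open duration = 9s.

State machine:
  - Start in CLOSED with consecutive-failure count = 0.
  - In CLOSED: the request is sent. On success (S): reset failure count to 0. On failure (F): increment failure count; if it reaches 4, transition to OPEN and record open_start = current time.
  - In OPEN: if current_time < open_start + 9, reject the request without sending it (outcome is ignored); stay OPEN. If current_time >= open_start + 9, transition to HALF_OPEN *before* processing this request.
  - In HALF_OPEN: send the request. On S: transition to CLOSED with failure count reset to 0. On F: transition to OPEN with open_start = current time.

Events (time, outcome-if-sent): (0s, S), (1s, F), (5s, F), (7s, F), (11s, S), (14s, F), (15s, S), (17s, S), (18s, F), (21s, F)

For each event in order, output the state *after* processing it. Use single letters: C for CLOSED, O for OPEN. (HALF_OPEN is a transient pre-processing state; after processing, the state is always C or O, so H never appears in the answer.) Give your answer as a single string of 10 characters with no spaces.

State after each event:
  event#1 t=0s outcome=S: state=CLOSED
  event#2 t=1s outcome=F: state=CLOSED
  event#3 t=5s outcome=F: state=CLOSED
  event#4 t=7s outcome=F: state=CLOSED
  event#5 t=11s outcome=S: state=CLOSED
  event#6 t=14s outcome=F: state=CLOSED
  event#7 t=15s outcome=S: state=CLOSED
  event#8 t=17s outcome=S: state=CLOSED
  event#9 t=18s outcome=F: state=CLOSED
  event#10 t=21s outcome=F: state=CLOSED

Answer: CCCCCCCCCC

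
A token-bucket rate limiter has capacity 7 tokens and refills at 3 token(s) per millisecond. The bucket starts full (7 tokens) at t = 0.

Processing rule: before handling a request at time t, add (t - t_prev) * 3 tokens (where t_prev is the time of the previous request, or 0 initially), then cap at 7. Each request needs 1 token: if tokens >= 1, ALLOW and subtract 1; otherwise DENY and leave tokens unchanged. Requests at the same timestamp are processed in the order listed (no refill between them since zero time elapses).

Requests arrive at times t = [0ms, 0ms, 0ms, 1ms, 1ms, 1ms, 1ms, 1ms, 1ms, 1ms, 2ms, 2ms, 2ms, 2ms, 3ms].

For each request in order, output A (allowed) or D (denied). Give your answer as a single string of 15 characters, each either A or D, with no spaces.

Simulating step by step:
  req#1 t=0ms: ALLOW
  req#2 t=0ms: ALLOW
  req#3 t=0ms: ALLOW
  req#4 t=1ms: ALLOW
  req#5 t=1ms: ALLOW
  req#6 t=1ms: ALLOW
  req#7 t=1ms: ALLOW
  req#8 t=1ms: ALLOW
  req#9 t=1ms: ALLOW
  req#10 t=1ms: ALLOW
  req#11 t=2ms: ALLOW
  req#12 t=2ms: ALLOW
  req#13 t=2ms: ALLOW
  req#14 t=2ms: DENY
  req#15 t=3ms: ALLOW

Answer: AAAAAAAAAAAAADA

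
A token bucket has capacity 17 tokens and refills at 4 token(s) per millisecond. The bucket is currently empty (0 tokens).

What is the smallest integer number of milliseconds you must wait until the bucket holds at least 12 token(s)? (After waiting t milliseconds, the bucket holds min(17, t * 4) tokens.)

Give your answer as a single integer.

Need t * 4 >= 12, so t >= 12/4.
Smallest integer t = ceil(12/4) = 3.

Answer: 3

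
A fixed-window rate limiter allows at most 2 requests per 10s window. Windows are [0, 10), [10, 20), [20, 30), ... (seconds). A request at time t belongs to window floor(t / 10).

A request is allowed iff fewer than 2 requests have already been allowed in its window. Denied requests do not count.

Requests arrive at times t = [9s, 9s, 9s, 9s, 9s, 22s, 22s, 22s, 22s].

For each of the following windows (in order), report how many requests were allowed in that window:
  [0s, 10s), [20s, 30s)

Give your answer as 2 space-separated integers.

Processing requests:
  req#1 t=9s (window 0): ALLOW
  req#2 t=9s (window 0): ALLOW
  req#3 t=9s (window 0): DENY
  req#4 t=9s (window 0): DENY
  req#5 t=9s (window 0): DENY
  req#6 t=22s (window 2): ALLOW
  req#7 t=22s (window 2): ALLOW
  req#8 t=22s (window 2): DENY
  req#9 t=22s (window 2): DENY

Allowed counts by window: 2 2

Answer: 2 2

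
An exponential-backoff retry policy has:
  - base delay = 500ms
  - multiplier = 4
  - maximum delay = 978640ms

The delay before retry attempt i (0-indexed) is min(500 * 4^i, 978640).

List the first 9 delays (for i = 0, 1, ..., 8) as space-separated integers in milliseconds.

Computing each delay:
  i=0: min(500*4^0, 978640) = 500
  i=1: min(500*4^1, 978640) = 2000
  i=2: min(500*4^2, 978640) = 8000
  i=3: min(500*4^3, 978640) = 32000
  i=4: min(500*4^4, 978640) = 128000
  i=5: min(500*4^5, 978640) = 512000
  i=6: min(500*4^6, 978640) = 978640
  i=7: min(500*4^7, 978640) = 978640
  i=8: min(500*4^8, 978640) = 978640

Answer: 500 2000 8000 32000 128000 512000 978640 978640 978640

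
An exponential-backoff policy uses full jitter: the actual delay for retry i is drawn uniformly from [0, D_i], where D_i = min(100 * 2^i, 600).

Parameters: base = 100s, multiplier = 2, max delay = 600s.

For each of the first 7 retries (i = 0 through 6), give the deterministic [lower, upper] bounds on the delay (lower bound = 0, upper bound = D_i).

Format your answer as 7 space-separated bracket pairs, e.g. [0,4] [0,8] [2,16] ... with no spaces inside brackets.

Computing bounds per retry:
  i=0: D_i=min(100*2^0,600)=100, bounds=[0,100]
  i=1: D_i=min(100*2^1,600)=200, bounds=[0,200]
  i=2: D_i=min(100*2^2,600)=400, bounds=[0,400]
  i=3: D_i=min(100*2^3,600)=600, bounds=[0,600]
  i=4: D_i=min(100*2^4,600)=600, bounds=[0,600]
  i=5: D_i=min(100*2^5,600)=600, bounds=[0,600]
  i=6: D_i=min(100*2^6,600)=600, bounds=[0,600]

Answer: [0,100] [0,200] [0,400] [0,600] [0,600] [0,600] [0,600]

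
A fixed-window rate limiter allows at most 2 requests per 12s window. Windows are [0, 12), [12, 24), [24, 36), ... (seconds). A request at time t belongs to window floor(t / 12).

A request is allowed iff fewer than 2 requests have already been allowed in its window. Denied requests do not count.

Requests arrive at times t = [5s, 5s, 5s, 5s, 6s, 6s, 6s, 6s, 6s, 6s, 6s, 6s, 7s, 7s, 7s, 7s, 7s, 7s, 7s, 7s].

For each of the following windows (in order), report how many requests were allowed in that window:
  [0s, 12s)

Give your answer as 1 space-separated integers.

Answer: 2

Derivation:
Processing requests:
  req#1 t=5s (window 0): ALLOW
  req#2 t=5s (window 0): ALLOW
  req#3 t=5s (window 0): DENY
  req#4 t=5s (window 0): DENY
  req#5 t=6s (window 0): DENY
  req#6 t=6s (window 0): DENY
  req#7 t=6s (window 0): DENY
  req#8 t=6s (window 0): DENY
  req#9 t=6s (window 0): DENY
  req#10 t=6s (window 0): DENY
  req#11 t=6s (window 0): DENY
  req#12 t=6s (window 0): DENY
  req#13 t=7s (window 0): DENY
  req#14 t=7s (window 0): DENY
  req#15 t=7s (window 0): DENY
  req#16 t=7s (window 0): DENY
  req#17 t=7s (window 0): DENY
  req#18 t=7s (window 0): DENY
  req#19 t=7s (window 0): DENY
  req#20 t=7s (window 0): DENY

Allowed counts by window: 2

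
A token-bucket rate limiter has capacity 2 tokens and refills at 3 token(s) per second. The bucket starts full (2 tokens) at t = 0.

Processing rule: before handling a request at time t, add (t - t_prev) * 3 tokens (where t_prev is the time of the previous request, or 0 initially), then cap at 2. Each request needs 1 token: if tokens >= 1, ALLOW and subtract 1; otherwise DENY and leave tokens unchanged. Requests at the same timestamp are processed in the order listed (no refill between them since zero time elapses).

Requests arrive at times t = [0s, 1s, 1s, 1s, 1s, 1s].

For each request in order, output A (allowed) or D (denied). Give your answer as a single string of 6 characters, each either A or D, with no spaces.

Answer: AAADDD

Derivation:
Simulating step by step:
  req#1 t=0s: ALLOW
  req#2 t=1s: ALLOW
  req#3 t=1s: ALLOW
  req#4 t=1s: DENY
  req#5 t=1s: DENY
  req#6 t=1s: DENY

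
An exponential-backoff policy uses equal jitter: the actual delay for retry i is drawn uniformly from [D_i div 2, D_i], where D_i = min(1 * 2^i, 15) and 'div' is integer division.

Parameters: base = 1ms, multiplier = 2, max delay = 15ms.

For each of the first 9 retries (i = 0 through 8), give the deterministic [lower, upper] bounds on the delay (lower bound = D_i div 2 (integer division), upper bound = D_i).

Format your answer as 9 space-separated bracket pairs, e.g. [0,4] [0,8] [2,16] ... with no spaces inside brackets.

Computing bounds per retry:
  i=0: D_i=min(1*2^0,15)=1, bounds=[0,1]
  i=1: D_i=min(1*2^1,15)=2, bounds=[1,2]
  i=2: D_i=min(1*2^2,15)=4, bounds=[2,4]
  i=3: D_i=min(1*2^3,15)=8, bounds=[4,8]
  i=4: D_i=min(1*2^4,15)=15, bounds=[7,15]
  i=5: D_i=min(1*2^5,15)=15, bounds=[7,15]
  i=6: D_i=min(1*2^6,15)=15, bounds=[7,15]
  i=7: D_i=min(1*2^7,15)=15, bounds=[7,15]
  i=8: D_i=min(1*2^8,15)=15, bounds=[7,15]

Answer: [0,1] [1,2] [2,4] [4,8] [7,15] [7,15] [7,15] [7,15] [7,15]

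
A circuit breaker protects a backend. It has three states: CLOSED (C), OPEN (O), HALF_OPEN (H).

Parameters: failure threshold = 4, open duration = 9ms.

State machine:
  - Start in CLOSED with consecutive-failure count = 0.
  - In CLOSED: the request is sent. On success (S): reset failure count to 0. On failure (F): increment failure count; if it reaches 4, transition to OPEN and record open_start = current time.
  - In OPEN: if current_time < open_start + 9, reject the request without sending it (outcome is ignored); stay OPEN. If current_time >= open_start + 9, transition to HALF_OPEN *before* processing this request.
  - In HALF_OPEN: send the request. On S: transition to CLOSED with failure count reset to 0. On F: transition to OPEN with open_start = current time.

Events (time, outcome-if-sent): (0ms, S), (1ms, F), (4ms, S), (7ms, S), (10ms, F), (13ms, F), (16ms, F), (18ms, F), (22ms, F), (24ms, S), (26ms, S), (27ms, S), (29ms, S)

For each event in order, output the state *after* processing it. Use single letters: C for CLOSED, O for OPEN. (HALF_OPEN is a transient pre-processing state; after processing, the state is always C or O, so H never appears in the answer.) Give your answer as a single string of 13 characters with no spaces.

State after each event:
  event#1 t=0ms outcome=S: state=CLOSED
  event#2 t=1ms outcome=F: state=CLOSED
  event#3 t=4ms outcome=S: state=CLOSED
  event#4 t=7ms outcome=S: state=CLOSED
  event#5 t=10ms outcome=F: state=CLOSED
  event#6 t=13ms outcome=F: state=CLOSED
  event#7 t=16ms outcome=F: state=CLOSED
  event#8 t=18ms outcome=F: state=OPEN
  event#9 t=22ms outcome=F: state=OPEN
  event#10 t=24ms outcome=S: state=OPEN
  event#11 t=26ms outcome=S: state=OPEN
  event#12 t=27ms outcome=S: state=CLOSED
  event#13 t=29ms outcome=S: state=CLOSED

Answer: CCCCCCCOOOOCC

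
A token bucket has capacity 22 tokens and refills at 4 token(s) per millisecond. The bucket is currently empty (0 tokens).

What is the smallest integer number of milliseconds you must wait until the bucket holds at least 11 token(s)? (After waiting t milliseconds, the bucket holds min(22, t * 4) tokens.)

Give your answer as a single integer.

Answer: 3

Derivation:
Need t * 4 >= 11, so t >= 11/4.
Smallest integer t = ceil(11/4) = 3.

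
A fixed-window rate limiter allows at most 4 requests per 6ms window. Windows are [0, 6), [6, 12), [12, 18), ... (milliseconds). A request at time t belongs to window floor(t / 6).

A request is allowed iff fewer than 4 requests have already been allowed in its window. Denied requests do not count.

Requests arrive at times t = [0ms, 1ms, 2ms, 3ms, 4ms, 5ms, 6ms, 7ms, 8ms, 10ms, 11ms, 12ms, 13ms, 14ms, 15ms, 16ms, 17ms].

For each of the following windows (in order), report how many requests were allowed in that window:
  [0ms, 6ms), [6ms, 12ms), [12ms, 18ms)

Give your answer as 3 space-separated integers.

Answer: 4 4 4

Derivation:
Processing requests:
  req#1 t=0ms (window 0): ALLOW
  req#2 t=1ms (window 0): ALLOW
  req#3 t=2ms (window 0): ALLOW
  req#4 t=3ms (window 0): ALLOW
  req#5 t=4ms (window 0): DENY
  req#6 t=5ms (window 0): DENY
  req#7 t=6ms (window 1): ALLOW
  req#8 t=7ms (window 1): ALLOW
  req#9 t=8ms (window 1): ALLOW
  req#10 t=10ms (window 1): ALLOW
  req#11 t=11ms (window 1): DENY
  req#12 t=12ms (window 2): ALLOW
  req#13 t=13ms (window 2): ALLOW
  req#14 t=14ms (window 2): ALLOW
  req#15 t=15ms (window 2): ALLOW
  req#16 t=16ms (window 2): DENY
  req#17 t=17ms (window 2): DENY

Allowed counts by window: 4 4 4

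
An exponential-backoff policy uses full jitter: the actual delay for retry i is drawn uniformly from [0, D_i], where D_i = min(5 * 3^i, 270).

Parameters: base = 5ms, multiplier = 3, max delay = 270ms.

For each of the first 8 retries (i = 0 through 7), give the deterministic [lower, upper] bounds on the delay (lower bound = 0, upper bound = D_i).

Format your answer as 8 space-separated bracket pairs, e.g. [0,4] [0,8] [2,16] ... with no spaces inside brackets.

Answer: [0,5] [0,15] [0,45] [0,135] [0,270] [0,270] [0,270] [0,270]

Derivation:
Computing bounds per retry:
  i=0: D_i=min(5*3^0,270)=5, bounds=[0,5]
  i=1: D_i=min(5*3^1,270)=15, bounds=[0,15]
  i=2: D_i=min(5*3^2,270)=45, bounds=[0,45]
  i=3: D_i=min(5*3^3,270)=135, bounds=[0,135]
  i=4: D_i=min(5*3^4,270)=270, bounds=[0,270]
  i=5: D_i=min(5*3^5,270)=270, bounds=[0,270]
  i=6: D_i=min(5*3^6,270)=270, bounds=[0,270]
  i=7: D_i=min(5*3^7,270)=270, bounds=[0,270]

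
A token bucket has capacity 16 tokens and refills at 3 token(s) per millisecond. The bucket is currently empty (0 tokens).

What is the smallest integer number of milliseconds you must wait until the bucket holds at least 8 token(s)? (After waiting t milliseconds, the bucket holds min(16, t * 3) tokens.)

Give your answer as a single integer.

Need t * 3 >= 8, so t >= 8/3.
Smallest integer t = ceil(8/3) = 3.

Answer: 3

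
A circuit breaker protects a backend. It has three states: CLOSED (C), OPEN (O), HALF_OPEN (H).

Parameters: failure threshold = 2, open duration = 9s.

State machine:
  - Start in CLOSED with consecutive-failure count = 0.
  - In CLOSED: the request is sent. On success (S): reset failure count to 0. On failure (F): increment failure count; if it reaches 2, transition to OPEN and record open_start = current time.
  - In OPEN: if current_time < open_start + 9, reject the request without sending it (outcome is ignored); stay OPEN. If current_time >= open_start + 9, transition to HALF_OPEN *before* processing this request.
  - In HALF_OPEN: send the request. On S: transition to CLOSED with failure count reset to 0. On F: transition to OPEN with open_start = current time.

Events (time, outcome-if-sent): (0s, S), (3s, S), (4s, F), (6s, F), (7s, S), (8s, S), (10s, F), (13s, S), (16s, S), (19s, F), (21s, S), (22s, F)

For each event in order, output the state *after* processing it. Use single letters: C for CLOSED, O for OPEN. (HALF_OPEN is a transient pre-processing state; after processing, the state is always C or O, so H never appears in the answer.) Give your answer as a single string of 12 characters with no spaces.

Answer: CCCOOOOOCCCC

Derivation:
State after each event:
  event#1 t=0s outcome=S: state=CLOSED
  event#2 t=3s outcome=S: state=CLOSED
  event#3 t=4s outcome=F: state=CLOSED
  event#4 t=6s outcome=F: state=OPEN
  event#5 t=7s outcome=S: state=OPEN
  event#6 t=8s outcome=S: state=OPEN
  event#7 t=10s outcome=F: state=OPEN
  event#8 t=13s outcome=S: state=OPEN
  event#9 t=16s outcome=S: state=CLOSED
  event#10 t=19s outcome=F: state=CLOSED
  event#11 t=21s outcome=S: state=CLOSED
  event#12 t=22s outcome=F: state=CLOSED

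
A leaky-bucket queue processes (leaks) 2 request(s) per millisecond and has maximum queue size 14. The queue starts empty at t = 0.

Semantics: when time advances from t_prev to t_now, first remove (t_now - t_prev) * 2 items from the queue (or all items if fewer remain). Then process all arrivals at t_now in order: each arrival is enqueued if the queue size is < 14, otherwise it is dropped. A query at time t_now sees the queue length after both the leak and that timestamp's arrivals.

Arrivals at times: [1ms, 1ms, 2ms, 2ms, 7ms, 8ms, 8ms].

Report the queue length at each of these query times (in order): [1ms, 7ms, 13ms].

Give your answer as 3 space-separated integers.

Answer: 2 1 0

Derivation:
Queue lengths at query times:
  query t=1ms: backlog = 2
  query t=7ms: backlog = 1
  query t=13ms: backlog = 0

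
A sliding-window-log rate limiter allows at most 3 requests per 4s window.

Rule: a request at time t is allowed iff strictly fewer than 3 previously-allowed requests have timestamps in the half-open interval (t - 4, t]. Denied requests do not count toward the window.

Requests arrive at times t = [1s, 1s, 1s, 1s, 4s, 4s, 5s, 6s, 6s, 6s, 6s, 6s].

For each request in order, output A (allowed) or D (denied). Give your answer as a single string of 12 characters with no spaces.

Answer: AAADDDAAADDD

Derivation:
Tracking allowed requests in the window:
  req#1 t=1s: ALLOW
  req#2 t=1s: ALLOW
  req#3 t=1s: ALLOW
  req#4 t=1s: DENY
  req#5 t=4s: DENY
  req#6 t=4s: DENY
  req#7 t=5s: ALLOW
  req#8 t=6s: ALLOW
  req#9 t=6s: ALLOW
  req#10 t=6s: DENY
  req#11 t=6s: DENY
  req#12 t=6s: DENY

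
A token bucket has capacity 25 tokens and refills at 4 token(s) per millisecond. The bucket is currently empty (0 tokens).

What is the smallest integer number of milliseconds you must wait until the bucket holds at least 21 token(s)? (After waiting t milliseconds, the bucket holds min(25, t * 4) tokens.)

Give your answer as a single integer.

Answer: 6

Derivation:
Need t * 4 >= 21, so t >= 21/4.
Smallest integer t = ceil(21/4) = 6.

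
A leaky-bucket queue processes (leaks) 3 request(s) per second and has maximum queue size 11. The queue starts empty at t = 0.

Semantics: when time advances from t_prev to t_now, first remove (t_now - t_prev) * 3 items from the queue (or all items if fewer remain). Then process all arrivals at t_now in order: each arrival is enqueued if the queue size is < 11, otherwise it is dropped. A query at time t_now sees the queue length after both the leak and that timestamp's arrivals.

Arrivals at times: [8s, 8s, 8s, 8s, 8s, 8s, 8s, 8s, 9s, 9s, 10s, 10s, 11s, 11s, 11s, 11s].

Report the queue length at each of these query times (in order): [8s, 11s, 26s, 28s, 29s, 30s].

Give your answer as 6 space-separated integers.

Answer: 8 7 0 0 0 0

Derivation:
Queue lengths at query times:
  query t=8s: backlog = 8
  query t=11s: backlog = 7
  query t=26s: backlog = 0
  query t=28s: backlog = 0
  query t=29s: backlog = 0
  query t=30s: backlog = 0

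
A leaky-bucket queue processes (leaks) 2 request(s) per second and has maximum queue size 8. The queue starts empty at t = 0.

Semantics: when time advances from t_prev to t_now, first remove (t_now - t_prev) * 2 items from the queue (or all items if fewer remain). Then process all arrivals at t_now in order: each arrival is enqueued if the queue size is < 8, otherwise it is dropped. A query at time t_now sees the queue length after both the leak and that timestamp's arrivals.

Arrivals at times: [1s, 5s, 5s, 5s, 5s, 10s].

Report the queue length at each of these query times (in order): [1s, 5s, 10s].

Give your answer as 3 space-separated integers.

Answer: 1 4 1

Derivation:
Queue lengths at query times:
  query t=1s: backlog = 1
  query t=5s: backlog = 4
  query t=10s: backlog = 1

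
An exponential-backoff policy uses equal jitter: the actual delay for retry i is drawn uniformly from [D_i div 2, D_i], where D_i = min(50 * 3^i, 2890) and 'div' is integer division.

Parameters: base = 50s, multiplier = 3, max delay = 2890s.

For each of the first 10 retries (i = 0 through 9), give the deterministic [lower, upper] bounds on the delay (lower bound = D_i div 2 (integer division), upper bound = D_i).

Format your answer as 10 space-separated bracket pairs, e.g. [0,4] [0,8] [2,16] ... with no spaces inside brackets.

Answer: [25,50] [75,150] [225,450] [675,1350] [1445,2890] [1445,2890] [1445,2890] [1445,2890] [1445,2890] [1445,2890]

Derivation:
Computing bounds per retry:
  i=0: D_i=min(50*3^0,2890)=50, bounds=[25,50]
  i=1: D_i=min(50*3^1,2890)=150, bounds=[75,150]
  i=2: D_i=min(50*3^2,2890)=450, bounds=[225,450]
  i=3: D_i=min(50*3^3,2890)=1350, bounds=[675,1350]
  i=4: D_i=min(50*3^4,2890)=2890, bounds=[1445,2890]
  i=5: D_i=min(50*3^5,2890)=2890, bounds=[1445,2890]
  i=6: D_i=min(50*3^6,2890)=2890, bounds=[1445,2890]
  i=7: D_i=min(50*3^7,2890)=2890, bounds=[1445,2890]
  i=8: D_i=min(50*3^8,2890)=2890, bounds=[1445,2890]
  i=9: D_i=min(50*3^9,2890)=2890, bounds=[1445,2890]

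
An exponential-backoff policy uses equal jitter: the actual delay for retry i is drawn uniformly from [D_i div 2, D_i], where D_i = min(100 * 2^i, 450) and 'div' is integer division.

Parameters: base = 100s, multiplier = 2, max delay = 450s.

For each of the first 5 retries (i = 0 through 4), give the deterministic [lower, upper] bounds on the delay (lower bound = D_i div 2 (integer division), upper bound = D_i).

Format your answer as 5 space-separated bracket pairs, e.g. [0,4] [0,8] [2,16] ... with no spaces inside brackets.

Answer: [50,100] [100,200] [200,400] [225,450] [225,450]

Derivation:
Computing bounds per retry:
  i=0: D_i=min(100*2^0,450)=100, bounds=[50,100]
  i=1: D_i=min(100*2^1,450)=200, bounds=[100,200]
  i=2: D_i=min(100*2^2,450)=400, bounds=[200,400]
  i=3: D_i=min(100*2^3,450)=450, bounds=[225,450]
  i=4: D_i=min(100*2^4,450)=450, bounds=[225,450]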